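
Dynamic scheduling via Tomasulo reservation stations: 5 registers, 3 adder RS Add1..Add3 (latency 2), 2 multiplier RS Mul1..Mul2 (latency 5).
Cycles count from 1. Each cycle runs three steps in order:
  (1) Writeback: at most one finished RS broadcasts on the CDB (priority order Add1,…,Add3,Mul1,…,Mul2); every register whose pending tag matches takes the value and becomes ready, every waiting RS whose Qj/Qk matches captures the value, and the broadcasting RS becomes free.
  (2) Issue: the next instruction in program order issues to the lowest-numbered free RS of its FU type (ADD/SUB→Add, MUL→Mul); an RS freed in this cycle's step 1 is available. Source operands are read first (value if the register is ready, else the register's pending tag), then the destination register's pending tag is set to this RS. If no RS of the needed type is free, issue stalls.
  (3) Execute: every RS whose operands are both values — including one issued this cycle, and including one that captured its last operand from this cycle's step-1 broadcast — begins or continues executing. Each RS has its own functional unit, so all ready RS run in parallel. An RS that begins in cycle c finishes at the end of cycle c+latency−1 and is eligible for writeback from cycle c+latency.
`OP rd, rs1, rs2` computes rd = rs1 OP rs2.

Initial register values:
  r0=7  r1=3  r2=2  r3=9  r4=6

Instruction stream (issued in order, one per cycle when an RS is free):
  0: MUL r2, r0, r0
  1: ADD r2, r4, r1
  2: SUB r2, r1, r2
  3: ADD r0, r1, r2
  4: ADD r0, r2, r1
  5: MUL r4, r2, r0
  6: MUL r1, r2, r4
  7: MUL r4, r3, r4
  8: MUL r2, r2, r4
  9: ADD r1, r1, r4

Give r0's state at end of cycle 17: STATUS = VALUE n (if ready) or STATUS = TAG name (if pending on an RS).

STATUS = VALUE -3

c1: issue MUL r2<-Mul1 | r0:7,r1:3,r2:Mul1,r3:9,r4:6
c2: issue ADD r2<-Add1 | r0:7,r1:3,r2:Add1,r3:9,r4:6
c3: issue SUB r2<-Add2 | r0:7,r1:3,r2:Add2,r3:9,r4:6
c4: CDB Add1=9; issue ADD r0<-Add1 | r0:Add1,r1:3,r2:Add2,r3:9,r4:6
c5: issue ADD r0<-Add3 | r0:Add3,r1:3,r2:Add2,r3:9,r4:6
c6: CDB Add2=-6; issue MUL r4<-Mul2 | r0:Add3,r1:3,r2:-6,r3:9,r4:Mul2
c7: CDB Mul1=49; issue MUL r1<-Mul1 | r0:Add3,r1:Mul1,r2:-6,r3:9,r4:Mul2
c8: CDB Add1=-3; stall | r0:Add3,r1:Mul1,r2:-6,r3:9,r4:Mul2
c9: CDB Add3=-3; stall | r0:-3,r1:Mul1,r2:-6,r3:9,r4:Mul2
c10: stall | r0:-3,r1:Mul1,r2:-6,r3:9,r4:Mul2
c11: stall | r0:-3,r1:Mul1,r2:-6,r3:9,r4:Mul2
c12: stall | r0:-3,r1:Mul1,r2:-6,r3:9,r4:Mul2
c13: stall | r0:-3,r1:Mul1,r2:-6,r3:9,r4:Mul2
c14: CDB Mul2=18; issue MUL r4<-Mul2 | r0:-3,r1:Mul1,r2:-6,r3:9,r4:Mul2
c15: stall | r0:-3,r1:Mul1,r2:-6,r3:9,r4:Mul2
c16: stall | r0:-3,r1:Mul1,r2:-6,r3:9,r4:Mul2
c17: stall | r0:-3,r1:Mul1,r2:-6,r3:9,r4:Mul2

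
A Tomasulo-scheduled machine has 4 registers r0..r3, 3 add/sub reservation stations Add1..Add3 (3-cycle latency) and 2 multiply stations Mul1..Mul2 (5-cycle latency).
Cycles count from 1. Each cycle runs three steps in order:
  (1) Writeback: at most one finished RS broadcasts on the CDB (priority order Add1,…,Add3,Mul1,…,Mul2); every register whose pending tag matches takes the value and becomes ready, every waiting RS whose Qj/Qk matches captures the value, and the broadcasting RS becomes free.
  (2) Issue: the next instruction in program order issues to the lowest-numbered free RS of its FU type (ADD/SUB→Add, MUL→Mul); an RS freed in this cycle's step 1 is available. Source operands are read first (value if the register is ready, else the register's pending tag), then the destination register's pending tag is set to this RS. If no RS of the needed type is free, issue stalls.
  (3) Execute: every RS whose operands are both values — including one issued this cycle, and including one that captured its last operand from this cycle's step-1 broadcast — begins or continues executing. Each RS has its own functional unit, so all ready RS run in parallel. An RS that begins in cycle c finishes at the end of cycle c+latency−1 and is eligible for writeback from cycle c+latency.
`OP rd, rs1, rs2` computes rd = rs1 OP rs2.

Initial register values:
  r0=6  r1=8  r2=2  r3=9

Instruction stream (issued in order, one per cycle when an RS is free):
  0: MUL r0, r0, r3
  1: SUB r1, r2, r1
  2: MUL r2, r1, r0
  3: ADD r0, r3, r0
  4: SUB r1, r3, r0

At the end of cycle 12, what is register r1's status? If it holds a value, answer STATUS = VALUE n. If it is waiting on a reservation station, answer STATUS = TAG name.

cycle 1: issue MUL r0<-Mul1 // r0:Mul1,r1:8,r2:2,r3:9
cycle 2: issue SUB r1<-Add1 // r0:Mul1,r1:Add1,r2:2,r3:9
cycle 3: issue MUL r2<-Mul2 // r0:Mul1,r1:Add1,r2:Mul2,r3:9
cycle 4: issue ADD r0<-Add2 // r0:Add2,r1:Add1,r2:Mul2,r3:9
cycle 5: CDB Add1=-6; issue SUB r1<-Add1 // r0:Add2,r1:Add1,r2:Mul2,r3:9
cycle 6: CDB Mul1=54 // r0:Add2,r1:Add1,r2:Mul2,r3:9
cycle 7: - // r0:Add2,r1:Add1,r2:Mul2,r3:9
cycle 8: - // r0:Add2,r1:Add1,r2:Mul2,r3:9
cycle 9: CDB Add2=63 // r0:63,r1:Add1,r2:Mul2,r3:9
cycle 10: - // r0:63,r1:Add1,r2:Mul2,r3:9
cycle 11: CDB Mul2=-324 // r0:63,r1:Add1,r2:-324,r3:9
cycle 12: CDB Add1=-54 // r0:63,r1:-54,r2:-324,r3:9

STATUS = VALUE -54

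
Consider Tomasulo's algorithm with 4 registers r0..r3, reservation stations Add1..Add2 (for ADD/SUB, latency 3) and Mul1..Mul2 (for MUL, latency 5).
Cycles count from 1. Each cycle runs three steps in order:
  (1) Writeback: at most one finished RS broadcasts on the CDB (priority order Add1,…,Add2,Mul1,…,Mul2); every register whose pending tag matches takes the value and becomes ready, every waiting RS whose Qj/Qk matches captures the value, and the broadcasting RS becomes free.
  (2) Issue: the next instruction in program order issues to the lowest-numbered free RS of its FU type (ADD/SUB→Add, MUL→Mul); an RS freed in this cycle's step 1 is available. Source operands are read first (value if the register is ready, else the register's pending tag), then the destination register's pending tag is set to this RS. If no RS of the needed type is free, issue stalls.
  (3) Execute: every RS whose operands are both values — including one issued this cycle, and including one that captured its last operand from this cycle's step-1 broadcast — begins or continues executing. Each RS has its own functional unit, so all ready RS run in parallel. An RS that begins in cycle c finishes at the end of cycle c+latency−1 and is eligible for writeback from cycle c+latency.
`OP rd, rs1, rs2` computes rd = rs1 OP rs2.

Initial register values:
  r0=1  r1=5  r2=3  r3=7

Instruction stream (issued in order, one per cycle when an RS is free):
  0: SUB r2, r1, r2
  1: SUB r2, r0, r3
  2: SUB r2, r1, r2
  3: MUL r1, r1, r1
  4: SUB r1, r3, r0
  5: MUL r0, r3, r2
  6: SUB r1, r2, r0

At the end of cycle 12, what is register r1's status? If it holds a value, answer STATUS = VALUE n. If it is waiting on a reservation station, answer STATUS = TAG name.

STATUS = TAG Add1

cycle 1: issue SUB r2<-Add1 // r0:1,r1:5,r2:Add1,r3:7
cycle 2: issue SUB r2<-Add2 // r0:1,r1:5,r2:Add2,r3:7
cycle 3: stall // r0:1,r1:5,r2:Add2,r3:7
cycle 4: CDB Add1=2; issue SUB r2<-Add1 // r0:1,r1:5,r2:Add1,r3:7
cycle 5: CDB Add2=-6; issue MUL r1<-Mul1 // r0:1,r1:Mul1,r2:Add1,r3:7
cycle 6: issue SUB r1<-Add2 // r0:1,r1:Add2,r2:Add1,r3:7
cycle 7: issue MUL r0<-Mul2 // r0:Mul2,r1:Add2,r2:Add1,r3:7
cycle 8: CDB Add1=11; issue SUB r1<-Add1 // r0:Mul2,r1:Add1,r2:11,r3:7
cycle 9: CDB Add2=6 // r0:Mul2,r1:Add1,r2:11,r3:7
cycle 10: CDB Mul1=25 // r0:Mul2,r1:Add1,r2:11,r3:7
cycle 11: - // r0:Mul2,r1:Add1,r2:11,r3:7
cycle 12: - // r0:Mul2,r1:Add1,r2:11,r3:7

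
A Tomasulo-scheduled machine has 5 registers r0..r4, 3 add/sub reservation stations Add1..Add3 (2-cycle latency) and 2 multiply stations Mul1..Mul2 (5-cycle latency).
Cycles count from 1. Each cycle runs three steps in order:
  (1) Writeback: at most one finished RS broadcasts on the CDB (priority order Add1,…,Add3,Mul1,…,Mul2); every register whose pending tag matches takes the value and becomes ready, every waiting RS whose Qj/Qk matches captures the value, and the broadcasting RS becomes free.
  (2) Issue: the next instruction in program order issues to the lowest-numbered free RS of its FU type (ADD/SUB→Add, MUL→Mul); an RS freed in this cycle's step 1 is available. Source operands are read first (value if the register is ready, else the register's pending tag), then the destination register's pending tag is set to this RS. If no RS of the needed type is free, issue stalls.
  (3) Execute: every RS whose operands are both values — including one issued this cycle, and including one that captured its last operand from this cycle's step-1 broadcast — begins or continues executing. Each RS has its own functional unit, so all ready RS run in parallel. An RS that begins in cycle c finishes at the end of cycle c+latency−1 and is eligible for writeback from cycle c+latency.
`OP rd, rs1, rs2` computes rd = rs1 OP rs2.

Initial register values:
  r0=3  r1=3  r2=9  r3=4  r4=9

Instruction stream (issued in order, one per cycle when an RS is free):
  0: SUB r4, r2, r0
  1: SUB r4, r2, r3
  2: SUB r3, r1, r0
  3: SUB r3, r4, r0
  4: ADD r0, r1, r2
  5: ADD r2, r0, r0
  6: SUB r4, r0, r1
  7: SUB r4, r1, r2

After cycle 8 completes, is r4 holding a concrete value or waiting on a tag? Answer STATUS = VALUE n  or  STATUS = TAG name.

STATUS = TAG Add3

  c1: issue SUB r4<-Add1  regs: r0:3,r1:3,r2:9,r3:4,r4:Add1
  c2: issue SUB r4<-Add2  regs: r0:3,r1:3,r2:9,r3:4,r4:Add2
  c3: CDB Add1=6; issue SUB r3<-Add1  regs: r0:3,r1:3,r2:9,r3:Add1,r4:Add2
  c4: CDB Add2=5; issue SUB r3<-Add2  regs: r0:3,r1:3,r2:9,r3:Add2,r4:5
  c5: CDB Add1=0; issue ADD r0<-Add1  regs: r0:Add1,r1:3,r2:9,r3:Add2,r4:5
  c6: CDB Add2=2; issue ADD r2<-Add2  regs: r0:Add1,r1:3,r2:Add2,r3:2,r4:5
  c7: CDB Add1=12; issue SUB r4<-Add1  regs: r0:12,r1:3,r2:Add2,r3:2,r4:Add1
  c8: issue SUB r4<-Add3  regs: r0:12,r1:3,r2:Add2,r3:2,r4:Add3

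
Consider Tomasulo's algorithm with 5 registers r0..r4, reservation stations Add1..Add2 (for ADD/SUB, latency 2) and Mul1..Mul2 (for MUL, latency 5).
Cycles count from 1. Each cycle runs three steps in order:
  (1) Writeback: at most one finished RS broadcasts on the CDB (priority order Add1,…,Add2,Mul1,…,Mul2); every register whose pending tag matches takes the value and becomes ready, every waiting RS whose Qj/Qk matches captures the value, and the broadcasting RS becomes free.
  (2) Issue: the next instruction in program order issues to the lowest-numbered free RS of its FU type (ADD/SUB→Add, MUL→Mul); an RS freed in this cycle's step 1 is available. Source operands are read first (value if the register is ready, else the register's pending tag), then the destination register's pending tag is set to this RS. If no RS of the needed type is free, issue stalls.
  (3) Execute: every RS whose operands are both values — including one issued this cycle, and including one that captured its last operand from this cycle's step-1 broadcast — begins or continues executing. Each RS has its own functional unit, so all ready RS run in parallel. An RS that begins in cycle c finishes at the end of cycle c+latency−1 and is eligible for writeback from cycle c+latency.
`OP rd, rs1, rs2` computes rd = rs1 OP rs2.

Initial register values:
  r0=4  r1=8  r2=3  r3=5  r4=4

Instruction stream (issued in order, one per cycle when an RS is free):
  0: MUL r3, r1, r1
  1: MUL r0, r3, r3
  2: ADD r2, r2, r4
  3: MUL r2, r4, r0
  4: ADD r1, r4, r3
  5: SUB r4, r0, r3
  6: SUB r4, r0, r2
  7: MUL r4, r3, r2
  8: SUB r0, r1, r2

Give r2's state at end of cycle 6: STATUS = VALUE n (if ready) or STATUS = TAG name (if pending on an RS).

cycle 1: issue MUL r3<-Mul1 // r0:4,r1:8,r2:3,r3:Mul1,r4:4
cycle 2: issue MUL r0<-Mul2 // r0:Mul2,r1:8,r2:3,r3:Mul1,r4:4
cycle 3: issue ADD r2<-Add1 // r0:Mul2,r1:8,r2:Add1,r3:Mul1,r4:4
cycle 4: stall // r0:Mul2,r1:8,r2:Add1,r3:Mul1,r4:4
cycle 5: CDB Add1=7; stall // r0:Mul2,r1:8,r2:7,r3:Mul1,r4:4
cycle 6: CDB Mul1=64; issue MUL r2<-Mul1 // r0:Mul2,r1:8,r2:Mul1,r3:64,r4:4

STATUS = TAG Mul1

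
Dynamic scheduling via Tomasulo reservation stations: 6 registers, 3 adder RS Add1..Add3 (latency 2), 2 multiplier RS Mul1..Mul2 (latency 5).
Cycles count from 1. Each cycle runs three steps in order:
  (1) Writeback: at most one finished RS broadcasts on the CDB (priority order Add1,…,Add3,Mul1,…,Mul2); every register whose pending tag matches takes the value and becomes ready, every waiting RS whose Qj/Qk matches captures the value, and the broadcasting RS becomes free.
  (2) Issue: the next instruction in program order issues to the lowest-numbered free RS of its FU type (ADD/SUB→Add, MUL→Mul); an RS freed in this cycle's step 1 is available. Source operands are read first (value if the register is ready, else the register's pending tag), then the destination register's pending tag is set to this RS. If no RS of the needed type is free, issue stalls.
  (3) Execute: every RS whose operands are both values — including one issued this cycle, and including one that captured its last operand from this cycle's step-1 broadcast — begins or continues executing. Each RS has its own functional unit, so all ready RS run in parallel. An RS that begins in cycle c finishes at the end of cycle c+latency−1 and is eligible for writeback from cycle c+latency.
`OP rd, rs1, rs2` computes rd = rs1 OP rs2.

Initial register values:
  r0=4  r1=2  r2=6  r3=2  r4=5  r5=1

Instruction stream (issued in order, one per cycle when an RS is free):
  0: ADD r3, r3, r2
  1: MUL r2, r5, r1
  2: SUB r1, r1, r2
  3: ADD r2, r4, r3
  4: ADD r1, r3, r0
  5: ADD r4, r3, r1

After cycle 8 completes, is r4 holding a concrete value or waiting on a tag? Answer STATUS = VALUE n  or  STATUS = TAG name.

STATUS = TAG Add2

c1: issue ADD r3<-Add1 | r0:4,r1:2,r2:6,r3:Add1,r4:5,r5:1
c2: issue MUL r2<-Mul1 | r0:4,r1:2,r2:Mul1,r3:Add1,r4:5,r5:1
c3: CDB Add1=8; issue SUB r1<-Add1 | r0:4,r1:Add1,r2:Mul1,r3:8,r4:5,r5:1
c4: issue ADD r2<-Add2 | r0:4,r1:Add1,r2:Add2,r3:8,r4:5,r5:1
c5: issue ADD r1<-Add3 | r0:4,r1:Add3,r2:Add2,r3:8,r4:5,r5:1
c6: CDB Add2=13; issue ADD r4<-Add2 | r0:4,r1:Add3,r2:13,r3:8,r4:Add2,r5:1
c7: CDB Add3=12 | r0:4,r1:12,r2:13,r3:8,r4:Add2,r5:1
c8: CDB Mul1=2 | r0:4,r1:12,r2:13,r3:8,r4:Add2,r5:1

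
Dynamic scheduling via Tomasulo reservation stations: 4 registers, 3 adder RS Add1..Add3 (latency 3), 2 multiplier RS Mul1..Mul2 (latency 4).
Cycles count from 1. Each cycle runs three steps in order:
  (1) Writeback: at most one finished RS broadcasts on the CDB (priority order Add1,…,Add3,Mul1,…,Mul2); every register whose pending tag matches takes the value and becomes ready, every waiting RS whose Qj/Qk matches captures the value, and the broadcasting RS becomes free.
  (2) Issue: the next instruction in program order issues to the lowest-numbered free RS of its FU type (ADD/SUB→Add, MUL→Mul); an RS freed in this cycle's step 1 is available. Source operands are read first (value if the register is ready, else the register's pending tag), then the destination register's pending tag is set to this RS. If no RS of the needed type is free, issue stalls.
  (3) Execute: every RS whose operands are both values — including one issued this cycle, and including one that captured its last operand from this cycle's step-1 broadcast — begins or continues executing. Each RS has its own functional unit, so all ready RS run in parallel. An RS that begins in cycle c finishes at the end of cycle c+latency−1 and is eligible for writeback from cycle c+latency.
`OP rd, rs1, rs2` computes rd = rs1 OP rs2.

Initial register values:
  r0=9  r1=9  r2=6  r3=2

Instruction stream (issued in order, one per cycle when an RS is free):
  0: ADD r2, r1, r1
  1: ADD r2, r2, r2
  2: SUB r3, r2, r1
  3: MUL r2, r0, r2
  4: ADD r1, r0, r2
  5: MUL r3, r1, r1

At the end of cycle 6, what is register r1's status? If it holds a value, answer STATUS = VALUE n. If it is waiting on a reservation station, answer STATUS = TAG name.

c1: issue ADD r2<-Add1 | r0:9,r1:9,r2:Add1,r3:2
c2: issue ADD r2<-Add2 | r0:9,r1:9,r2:Add2,r3:2
c3: issue SUB r3<-Add3 | r0:9,r1:9,r2:Add2,r3:Add3
c4: CDB Add1=18; issue MUL r2<-Mul1 | r0:9,r1:9,r2:Mul1,r3:Add3
c5: issue ADD r1<-Add1 | r0:9,r1:Add1,r2:Mul1,r3:Add3
c6: issue MUL r3<-Mul2 | r0:9,r1:Add1,r2:Mul1,r3:Mul2

STATUS = TAG Add1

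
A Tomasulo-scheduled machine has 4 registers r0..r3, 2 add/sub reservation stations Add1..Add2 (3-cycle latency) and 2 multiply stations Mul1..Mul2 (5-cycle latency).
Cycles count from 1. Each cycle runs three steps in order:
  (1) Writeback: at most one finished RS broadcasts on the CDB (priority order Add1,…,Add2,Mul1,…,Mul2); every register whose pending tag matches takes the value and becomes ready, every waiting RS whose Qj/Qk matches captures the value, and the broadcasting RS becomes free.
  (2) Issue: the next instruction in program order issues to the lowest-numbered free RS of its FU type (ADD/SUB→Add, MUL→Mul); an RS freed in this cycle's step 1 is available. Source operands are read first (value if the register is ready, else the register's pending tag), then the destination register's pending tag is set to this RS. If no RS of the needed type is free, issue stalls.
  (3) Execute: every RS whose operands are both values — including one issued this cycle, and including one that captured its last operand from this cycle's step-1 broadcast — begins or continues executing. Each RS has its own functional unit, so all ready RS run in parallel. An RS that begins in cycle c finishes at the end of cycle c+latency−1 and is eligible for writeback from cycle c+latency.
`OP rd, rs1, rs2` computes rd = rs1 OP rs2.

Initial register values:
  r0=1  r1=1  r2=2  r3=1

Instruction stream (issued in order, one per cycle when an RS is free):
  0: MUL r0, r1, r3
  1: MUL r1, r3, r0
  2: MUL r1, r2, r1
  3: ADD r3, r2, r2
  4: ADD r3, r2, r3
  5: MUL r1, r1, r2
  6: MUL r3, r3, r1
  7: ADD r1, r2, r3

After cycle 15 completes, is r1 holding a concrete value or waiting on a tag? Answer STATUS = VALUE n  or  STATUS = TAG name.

STATUS = TAG Mul2

cycle 1: issue MUL r0<-Mul1 // r0:Mul1,r1:1,r2:2,r3:1
cycle 2: issue MUL r1<-Mul2 // r0:Mul1,r1:Mul2,r2:2,r3:1
cycle 3: stall // r0:Mul1,r1:Mul2,r2:2,r3:1
cycle 4: stall // r0:Mul1,r1:Mul2,r2:2,r3:1
cycle 5: stall // r0:Mul1,r1:Mul2,r2:2,r3:1
cycle 6: CDB Mul1=1; issue MUL r1<-Mul1 // r0:1,r1:Mul1,r2:2,r3:1
cycle 7: issue ADD r3<-Add1 // r0:1,r1:Mul1,r2:2,r3:Add1
cycle 8: issue ADD r3<-Add2 // r0:1,r1:Mul1,r2:2,r3:Add2
cycle 9: stall // r0:1,r1:Mul1,r2:2,r3:Add2
cycle 10: CDB Add1=4; stall // r0:1,r1:Mul1,r2:2,r3:Add2
cycle 11: CDB Mul2=1; issue MUL r1<-Mul2 // r0:1,r1:Mul2,r2:2,r3:Add2
cycle 12: stall // r0:1,r1:Mul2,r2:2,r3:Add2
cycle 13: CDB Add2=6; stall // r0:1,r1:Mul2,r2:2,r3:6
cycle 14: stall // r0:1,r1:Mul2,r2:2,r3:6
cycle 15: stall // r0:1,r1:Mul2,r2:2,r3:6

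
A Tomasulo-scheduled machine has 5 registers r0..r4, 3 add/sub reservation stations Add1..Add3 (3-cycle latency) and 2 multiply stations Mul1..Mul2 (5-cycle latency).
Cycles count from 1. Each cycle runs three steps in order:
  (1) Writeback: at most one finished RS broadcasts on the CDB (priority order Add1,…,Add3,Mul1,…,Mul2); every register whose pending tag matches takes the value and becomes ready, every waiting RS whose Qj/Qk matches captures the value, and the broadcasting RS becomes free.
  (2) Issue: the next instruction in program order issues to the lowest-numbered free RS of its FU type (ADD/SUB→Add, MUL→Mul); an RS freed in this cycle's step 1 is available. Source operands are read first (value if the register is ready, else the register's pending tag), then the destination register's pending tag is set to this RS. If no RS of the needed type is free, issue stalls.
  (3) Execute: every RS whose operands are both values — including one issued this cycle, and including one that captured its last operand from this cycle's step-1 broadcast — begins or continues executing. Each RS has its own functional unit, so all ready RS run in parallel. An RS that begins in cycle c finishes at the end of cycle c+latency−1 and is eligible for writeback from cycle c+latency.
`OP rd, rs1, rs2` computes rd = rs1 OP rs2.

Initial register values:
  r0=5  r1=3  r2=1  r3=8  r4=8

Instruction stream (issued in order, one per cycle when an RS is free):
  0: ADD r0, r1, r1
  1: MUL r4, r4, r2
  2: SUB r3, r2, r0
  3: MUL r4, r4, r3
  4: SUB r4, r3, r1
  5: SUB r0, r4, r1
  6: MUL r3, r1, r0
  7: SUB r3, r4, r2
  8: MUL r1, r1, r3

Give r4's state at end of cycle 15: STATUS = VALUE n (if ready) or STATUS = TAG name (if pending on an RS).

cycle 1: issue ADD r0<-Add1 // r0:Add1,r1:3,r2:1,r3:8,r4:8
cycle 2: issue MUL r4<-Mul1 // r0:Add1,r1:3,r2:1,r3:8,r4:Mul1
cycle 3: issue SUB r3<-Add2 // r0:Add1,r1:3,r2:1,r3:Add2,r4:Mul1
cycle 4: CDB Add1=6; issue MUL r4<-Mul2 // r0:6,r1:3,r2:1,r3:Add2,r4:Mul2
cycle 5: issue SUB r4<-Add1 // r0:6,r1:3,r2:1,r3:Add2,r4:Add1
cycle 6: issue SUB r0<-Add3 // r0:Add3,r1:3,r2:1,r3:Add2,r4:Add1
cycle 7: CDB Add2=-5; stall // r0:Add3,r1:3,r2:1,r3:-5,r4:Add1
cycle 8: CDB Mul1=8; issue MUL r3<-Mul1 // r0:Add3,r1:3,r2:1,r3:Mul1,r4:Add1
cycle 9: issue SUB r3<-Add2 // r0:Add3,r1:3,r2:1,r3:Add2,r4:Add1
cycle 10: CDB Add1=-8; stall // r0:Add3,r1:3,r2:1,r3:Add2,r4:-8
cycle 11: stall // r0:Add3,r1:3,r2:1,r3:Add2,r4:-8
cycle 12: stall // r0:Add3,r1:3,r2:1,r3:Add2,r4:-8
cycle 13: CDB Add2=-9; stall // r0:Add3,r1:3,r2:1,r3:-9,r4:-8
cycle 14: CDB Add3=-11; stall // r0:-11,r1:3,r2:1,r3:-9,r4:-8
cycle 15: CDB Mul2=-40; issue MUL r1<-Mul2 // r0:-11,r1:Mul2,r2:1,r3:-9,r4:-8

STATUS = VALUE -8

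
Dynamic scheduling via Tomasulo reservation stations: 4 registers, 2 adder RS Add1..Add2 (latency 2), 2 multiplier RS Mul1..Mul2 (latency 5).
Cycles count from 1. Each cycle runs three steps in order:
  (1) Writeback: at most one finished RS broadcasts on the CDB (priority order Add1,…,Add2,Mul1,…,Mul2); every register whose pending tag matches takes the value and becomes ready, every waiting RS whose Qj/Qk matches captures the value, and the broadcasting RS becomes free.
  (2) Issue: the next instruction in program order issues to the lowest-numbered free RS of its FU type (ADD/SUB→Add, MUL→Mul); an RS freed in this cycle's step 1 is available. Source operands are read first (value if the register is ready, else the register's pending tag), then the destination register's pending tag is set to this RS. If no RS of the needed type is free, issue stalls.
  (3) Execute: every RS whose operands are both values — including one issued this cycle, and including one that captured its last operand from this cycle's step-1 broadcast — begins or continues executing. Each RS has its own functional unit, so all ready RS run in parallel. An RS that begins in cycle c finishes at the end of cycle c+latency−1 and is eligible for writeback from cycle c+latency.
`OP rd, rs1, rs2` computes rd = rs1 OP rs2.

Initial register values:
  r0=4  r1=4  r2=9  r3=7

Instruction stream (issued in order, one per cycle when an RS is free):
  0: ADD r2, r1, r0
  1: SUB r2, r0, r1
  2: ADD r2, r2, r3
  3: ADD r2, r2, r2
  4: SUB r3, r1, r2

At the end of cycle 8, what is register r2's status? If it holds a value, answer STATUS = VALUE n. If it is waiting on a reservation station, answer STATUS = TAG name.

STATUS = VALUE 14

cycle 1: issue ADD r2<-Add1 // r0:4,r1:4,r2:Add1,r3:7
cycle 2: issue SUB r2<-Add2 // r0:4,r1:4,r2:Add2,r3:7
cycle 3: CDB Add1=8; issue ADD r2<-Add1 // r0:4,r1:4,r2:Add1,r3:7
cycle 4: CDB Add2=0; issue ADD r2<-Add2 // r0:4,r1:4,r2:Add2,r3:7
cycle 5: stall // r0:4,r1:4,r2:Add2,r3:7
cycle 6: CDB Add1=7; issue SUB r3<-Add1 // r0:4,r1:4,r2:Add2,r3:Add1
cycle 7: - // r0:4,r1:4,r2:Add2,r3:Add1
cycle 8: CDB Add2=14 // r0:4,r1:4,r2:14,r3:Add1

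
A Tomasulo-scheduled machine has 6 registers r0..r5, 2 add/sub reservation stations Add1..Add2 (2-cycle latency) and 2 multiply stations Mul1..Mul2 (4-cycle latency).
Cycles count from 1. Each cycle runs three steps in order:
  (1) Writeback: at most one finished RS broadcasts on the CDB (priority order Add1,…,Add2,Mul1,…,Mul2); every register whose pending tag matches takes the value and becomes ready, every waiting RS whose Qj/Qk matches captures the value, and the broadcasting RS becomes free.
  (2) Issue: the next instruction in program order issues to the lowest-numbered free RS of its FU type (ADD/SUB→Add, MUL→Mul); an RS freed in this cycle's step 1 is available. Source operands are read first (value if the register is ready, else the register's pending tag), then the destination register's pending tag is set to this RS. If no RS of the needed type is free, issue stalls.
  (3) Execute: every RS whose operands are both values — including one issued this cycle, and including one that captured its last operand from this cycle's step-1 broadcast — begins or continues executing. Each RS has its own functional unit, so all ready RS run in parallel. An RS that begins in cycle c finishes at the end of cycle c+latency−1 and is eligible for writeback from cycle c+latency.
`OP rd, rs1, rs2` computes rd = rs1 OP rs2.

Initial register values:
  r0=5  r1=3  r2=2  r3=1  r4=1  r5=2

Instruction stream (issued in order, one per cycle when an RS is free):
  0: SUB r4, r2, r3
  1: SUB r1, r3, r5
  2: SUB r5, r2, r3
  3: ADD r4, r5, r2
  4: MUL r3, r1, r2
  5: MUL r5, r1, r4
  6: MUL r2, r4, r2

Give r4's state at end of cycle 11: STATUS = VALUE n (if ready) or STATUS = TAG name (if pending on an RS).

  c1: issue SUB r4<-Add1  regs: r0:5,r1:3,r2:2,r3:1,r4:Add1,r5:2
  c2: issue SUB r1<-Add2  regs: r0:5,r1:Add2,r2:2,r3:1,r4:Add1,r5:2
  c3: CDB Add1=1; issue SUB r5<-Add1  regs: r0:5,r1:Add2,r2:2,r3:1,r4:1,r5:Add1
  c4: CDB Add2=-1; issue ADD r4<-Add2  regs: r0:5,r1:-1,r2:2,r3:1,r4:Add2,r5:Add1
  c5: CDB Add1=1; issue MUL r3<-Mul1  regs: r0:5,r1:-1,r2:2,r3:Mul1,r4:Add2,r5:1
  c6: issue MUL r5<-Mul2  regs: r0:5,r1:-1,r2:2,r3:Mul1,r4:Add2,r5:Mul2
  c7: CDB Add2=3; stall  regs: r0:5,r1:-1,r2:2,r3:Mul1,r4:3,r5:Mul2
  c8: stall  regs: r0:5,r1:-1,r2:2,r3:Mul1,r4:3,r5:Mul2
  c9: CDB Mul1=-2; issue MUL r2<-Mul1  regs: r0:5,r1:-1,r2:Mul1,r3:-2,r4:3,r5:Mul2
  c10: -  regs: r0:5,r1:-1,r2:Mul1,r3:-2,r4:3,r5:Mul2
  c11: CDB Mul2=-3  regs: r0:5,r1:-1,r2:Mul1,r3:-2,r4:3,r5:-3

STATUS = VALUE 3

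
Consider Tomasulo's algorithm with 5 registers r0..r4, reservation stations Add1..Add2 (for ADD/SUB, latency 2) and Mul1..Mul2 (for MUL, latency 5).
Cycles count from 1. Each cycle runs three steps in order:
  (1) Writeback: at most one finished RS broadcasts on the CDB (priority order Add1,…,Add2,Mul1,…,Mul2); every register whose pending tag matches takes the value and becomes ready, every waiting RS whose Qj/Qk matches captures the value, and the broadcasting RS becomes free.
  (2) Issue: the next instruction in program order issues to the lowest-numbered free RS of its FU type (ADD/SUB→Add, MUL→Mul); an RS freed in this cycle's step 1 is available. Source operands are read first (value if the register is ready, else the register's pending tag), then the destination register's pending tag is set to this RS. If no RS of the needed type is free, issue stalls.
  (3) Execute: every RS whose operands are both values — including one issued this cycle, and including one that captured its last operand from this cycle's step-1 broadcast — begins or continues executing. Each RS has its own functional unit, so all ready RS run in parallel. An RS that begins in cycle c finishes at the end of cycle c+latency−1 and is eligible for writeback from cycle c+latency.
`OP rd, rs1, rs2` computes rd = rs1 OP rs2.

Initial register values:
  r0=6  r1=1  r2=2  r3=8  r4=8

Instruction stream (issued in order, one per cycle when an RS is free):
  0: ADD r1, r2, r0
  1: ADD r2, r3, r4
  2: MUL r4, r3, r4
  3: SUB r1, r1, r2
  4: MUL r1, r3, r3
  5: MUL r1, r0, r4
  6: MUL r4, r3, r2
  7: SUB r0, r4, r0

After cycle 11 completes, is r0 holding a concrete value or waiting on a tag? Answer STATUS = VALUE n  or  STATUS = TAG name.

STATUS = TAG Add1

c1: issue ADD r1<-Add1 | r0:6,r1:Add1,r2:2,r3:8,r4:8
c2: issue ADD r2<-Add2 | r0:6,r1:Add1,r2:Add2,r3:8,r4:8
c3: CDB Add1=8; issue MUL r4<-Mul1 | r0:6,r1:8,r2:Add2,r3:8,r4:Mul1
c4: CDB Add2=16; issue SUB r1<-Add1 | r0:6,r1:Add1,r2:16,r3:8,r4:Mul1
c5: issue MUL r1<-Mul2 | r0:6,r1:Mul2,r2:16,r3:8,r4:Mul1
c6: CDB Add1=-8; stall | r0:6,r1:Mul2,r2:16,r3:8,r4:Mul1
c7: stall | r0:6,r1:Mul2,r2:16,r3:8,r4:Mul1
c8: CDB Mul1=64; issue MUL r1<-Mul1 | r0:6,r1:Mul1,r2:16,r3:8,r4:64
c9: stall | r0:6,r1:Mul1,r2:16,r3:8,r4:64
c10: CDB Mul2=64; issue MUL r4<-Mul2 | r0:6,r1:Mul1,r2:16,r3:8,r4:Mul2
c11: issue SUB r0<-Add1 | r0:Add1,r1:Mul1,r2:16,r3:8,r4:Mul2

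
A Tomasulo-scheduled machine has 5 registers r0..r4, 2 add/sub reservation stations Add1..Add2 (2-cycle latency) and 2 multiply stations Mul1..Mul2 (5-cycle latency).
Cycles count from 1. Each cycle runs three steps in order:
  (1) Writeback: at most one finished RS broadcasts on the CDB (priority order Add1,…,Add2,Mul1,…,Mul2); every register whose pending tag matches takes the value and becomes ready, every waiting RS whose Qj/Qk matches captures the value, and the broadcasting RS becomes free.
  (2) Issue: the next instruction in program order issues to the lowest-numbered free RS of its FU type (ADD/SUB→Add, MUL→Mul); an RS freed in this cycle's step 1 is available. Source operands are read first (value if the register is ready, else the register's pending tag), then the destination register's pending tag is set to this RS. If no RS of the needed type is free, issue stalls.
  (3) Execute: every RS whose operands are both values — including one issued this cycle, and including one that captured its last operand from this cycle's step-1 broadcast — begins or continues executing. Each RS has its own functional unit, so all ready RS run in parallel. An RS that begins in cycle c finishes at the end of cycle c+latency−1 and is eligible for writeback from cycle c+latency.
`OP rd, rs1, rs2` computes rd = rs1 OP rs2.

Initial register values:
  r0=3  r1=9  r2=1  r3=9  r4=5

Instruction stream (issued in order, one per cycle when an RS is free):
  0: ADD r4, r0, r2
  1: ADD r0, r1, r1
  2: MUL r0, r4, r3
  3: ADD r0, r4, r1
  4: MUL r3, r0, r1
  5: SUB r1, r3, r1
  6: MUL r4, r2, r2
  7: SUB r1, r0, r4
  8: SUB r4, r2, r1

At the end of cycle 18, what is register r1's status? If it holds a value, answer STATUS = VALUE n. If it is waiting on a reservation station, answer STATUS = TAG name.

c1: issue ADD r4<-Add1 | r0:3,r1:9,r2:1,r3:9,r4:Add1
c2: issue ADD r0<-Add2 | r0:Add2,r1:9,r2:1,r3:9,r4:Add1
c3: CDB Add1=4; issue MUL r0<-Mul1 | r0:Mul1,r1:9,r2:1,r3:9,r4:4
c4: CDB Add2=18; issue ADD r0<-Add1 | r0:Add1,r1:9,r2:1,r3:9,r4:4
c5: issue MUL r3<-Mul2 | r0:Add1,r1:9,r2:1,r3:Mul2,r4:4
c6: CDB Add1=13; issue SUB r1<-Add1 | r0:13,r1:Add1,r2:1,r3:Mul2,r4:4
c7: stall | r0:13,r1:Add1,r2:1,r3:Mul2,r4:4
c8: CDB Mul1=36; issue MUL r4<-Mul1 | r0:13,r1:Add1,r2:1,r3:Mul2,r4:Mul1
c9: issue SUB r1<-Add2 | r0:13,r1:Add2,r2:1,r3:Mul2,r4:Mul1
c10: stall | r0:13,r1:Add2,r2:1,r3:Mul2,r4:Mul1
c11: CDB Mul2=117; stall | r0:13,r1:Add2,r2:1,r3:117,r4:Mul1
c12: stall | r0:13,r1:Add2,r2:1,r3:117,r4:Mul1
c13: CDB Add1=108; issue SUB r4<-Add1 | r0:13,r1:Add2,r2:1,r3:117,r4:Add1
c14: CDB Mul1=1 | r0:13,r1:Add2,r2:1,r3:117,r4:Add1
c15: - | r0:13,r1:Add2,r2:1,r3:117,r4:Add1
c16: CDB Add2=12 | r0:13,r1:12,r2:1,r3:117,r4:Add1
c17: - | r0:13,r1:12,r2:1,r3:117,r4:Add1
c18: CDB Add1=-11 | r0:13,r1:12,r2:1,r3:117,r4:-11

STATUS = VALUE 12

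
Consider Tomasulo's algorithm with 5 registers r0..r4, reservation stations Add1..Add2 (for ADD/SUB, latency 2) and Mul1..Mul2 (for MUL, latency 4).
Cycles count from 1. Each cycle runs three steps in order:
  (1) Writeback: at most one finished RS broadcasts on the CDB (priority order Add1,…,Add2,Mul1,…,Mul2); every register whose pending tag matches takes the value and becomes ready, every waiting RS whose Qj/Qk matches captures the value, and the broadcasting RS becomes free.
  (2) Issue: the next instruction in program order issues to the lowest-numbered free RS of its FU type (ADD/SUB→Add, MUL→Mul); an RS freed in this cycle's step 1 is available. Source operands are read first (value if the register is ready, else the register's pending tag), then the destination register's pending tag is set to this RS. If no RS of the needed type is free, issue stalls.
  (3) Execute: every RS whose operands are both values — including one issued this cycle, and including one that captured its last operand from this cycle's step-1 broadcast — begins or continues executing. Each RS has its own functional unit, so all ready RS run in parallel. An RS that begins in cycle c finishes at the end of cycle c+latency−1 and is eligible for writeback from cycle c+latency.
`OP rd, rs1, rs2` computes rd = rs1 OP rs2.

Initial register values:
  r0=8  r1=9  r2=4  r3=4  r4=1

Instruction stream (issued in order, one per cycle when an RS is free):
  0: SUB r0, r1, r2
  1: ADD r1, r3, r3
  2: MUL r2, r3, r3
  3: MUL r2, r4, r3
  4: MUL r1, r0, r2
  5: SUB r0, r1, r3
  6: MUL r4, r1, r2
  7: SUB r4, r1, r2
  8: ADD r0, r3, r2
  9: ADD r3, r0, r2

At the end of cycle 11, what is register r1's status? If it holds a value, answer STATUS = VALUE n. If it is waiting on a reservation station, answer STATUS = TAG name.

STATUS = TAG Mul1

c1: issue SUB r0<-Add1 | r0:Add1,r1:9,r2:4,r3:4,r4:1
c2: issue ADD r1<-Add2 | r0:Add1,r1:Add2,r2:4,r3:4,r4:1
c3: CDB Add1=5; issue MUL r2<-Mul1 | r0:5,r1:Add2,r2:Mul1,r3:4,r4:1
c4: CDB Add2=8; issue MUL r2<-Mul2 | r0:5,r1:8,r2:Mul2,r3:4,r4:1
c5: stall | r0:5,r1:8,r2:Mul2,r3:4,r4:1
c6: stall | r0:5,r1:8,r2:Mul2,r3:4,r4:1
c7: CDB Mul1=16; issue MUL r1<-Mul1 | r0:5,r1:Mul1,r2:Mul2,r3:4,r4:1
c8: CDB Mul2=4; issue SUB r0<-Add1 | r0:Add1,r1:Mul1,r2:4,r3:4,r4:1
c9: issue MUL r4<-Mul2 | r0:Add1,r1:Mul1,r2:4,r3:4,r4:Mul2
c10: issue SUB r4<-Add2 | r0:Add1,r1:Mul1,r2:4,r3:4,r4:Add2
c11: stall | r0:Add1,r1:Mul1,r2:4,r3:4,r4:Add2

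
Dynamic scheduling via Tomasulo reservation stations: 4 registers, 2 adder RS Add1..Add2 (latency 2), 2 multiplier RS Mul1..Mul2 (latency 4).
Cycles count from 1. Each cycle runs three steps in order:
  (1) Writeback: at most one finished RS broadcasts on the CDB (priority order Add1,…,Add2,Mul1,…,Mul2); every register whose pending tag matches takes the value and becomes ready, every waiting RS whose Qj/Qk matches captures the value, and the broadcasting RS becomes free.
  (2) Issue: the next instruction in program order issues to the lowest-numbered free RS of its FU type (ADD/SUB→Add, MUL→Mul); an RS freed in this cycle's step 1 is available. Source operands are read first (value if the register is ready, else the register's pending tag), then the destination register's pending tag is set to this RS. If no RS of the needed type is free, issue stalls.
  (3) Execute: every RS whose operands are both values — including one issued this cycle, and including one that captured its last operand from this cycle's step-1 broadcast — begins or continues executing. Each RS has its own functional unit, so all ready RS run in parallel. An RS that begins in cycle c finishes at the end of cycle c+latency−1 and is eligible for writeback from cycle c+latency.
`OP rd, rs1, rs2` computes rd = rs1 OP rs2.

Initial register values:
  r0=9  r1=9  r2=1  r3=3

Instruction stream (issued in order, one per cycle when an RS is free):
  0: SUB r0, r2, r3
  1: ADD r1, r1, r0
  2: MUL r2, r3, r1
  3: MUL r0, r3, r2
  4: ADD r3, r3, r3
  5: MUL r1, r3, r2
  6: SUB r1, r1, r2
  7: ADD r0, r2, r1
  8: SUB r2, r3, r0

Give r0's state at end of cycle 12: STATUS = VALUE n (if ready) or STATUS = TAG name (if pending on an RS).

STATUS = TAG Add2

cycle 1: issue SUB r0<-Add1 // r0:Add1,r1:9,r2:1,r3:3
cycle 2: issue ADD r1<-Add2 // r0:Add1,r1:Add2,r2:1,r3:3
cycle 3: CDB Add1=-2; issue MUL r2<-Mul1 // r0:-2,r1:Add2,r2:Mul1,r3:3
cycle 4: issue MUL r0<-Mul2 // r0:Mul2,r1:Add2,r2:Mul1,r3:3
cycle 5: CDB Add2=7; issue ADD r3<-Add1 // r0:Mul2,r1:7,r2:Mul1,r3:Add1
cycle 6: stall // r0:Mul2,r1:7,r2:Mul1,r3:Add1
cycle 7: CDB Add1=6; stall // r0:Mul2,r1:7,r2:Mul1,r3:6
cycle 8: stall // r0:Mul2,r1:7,r2:Mul1,r3:6
cycle 9: CDB Mul1=21; issue MUL r1<-Mul1 // r0:Mul2,r1:Mul1,r2:21,r3:6
cycle 10: issue SUB r1<-Add1 // r0:Mul2,r1:Add1,r2:21,r3:6
cycle 11: issue ADD r0<-Add2 // r0:Add2,r1:Add1,r2:21,r3:6
cycle 12: stall // r0:Add2,r1:Add1,r2:21,r3:6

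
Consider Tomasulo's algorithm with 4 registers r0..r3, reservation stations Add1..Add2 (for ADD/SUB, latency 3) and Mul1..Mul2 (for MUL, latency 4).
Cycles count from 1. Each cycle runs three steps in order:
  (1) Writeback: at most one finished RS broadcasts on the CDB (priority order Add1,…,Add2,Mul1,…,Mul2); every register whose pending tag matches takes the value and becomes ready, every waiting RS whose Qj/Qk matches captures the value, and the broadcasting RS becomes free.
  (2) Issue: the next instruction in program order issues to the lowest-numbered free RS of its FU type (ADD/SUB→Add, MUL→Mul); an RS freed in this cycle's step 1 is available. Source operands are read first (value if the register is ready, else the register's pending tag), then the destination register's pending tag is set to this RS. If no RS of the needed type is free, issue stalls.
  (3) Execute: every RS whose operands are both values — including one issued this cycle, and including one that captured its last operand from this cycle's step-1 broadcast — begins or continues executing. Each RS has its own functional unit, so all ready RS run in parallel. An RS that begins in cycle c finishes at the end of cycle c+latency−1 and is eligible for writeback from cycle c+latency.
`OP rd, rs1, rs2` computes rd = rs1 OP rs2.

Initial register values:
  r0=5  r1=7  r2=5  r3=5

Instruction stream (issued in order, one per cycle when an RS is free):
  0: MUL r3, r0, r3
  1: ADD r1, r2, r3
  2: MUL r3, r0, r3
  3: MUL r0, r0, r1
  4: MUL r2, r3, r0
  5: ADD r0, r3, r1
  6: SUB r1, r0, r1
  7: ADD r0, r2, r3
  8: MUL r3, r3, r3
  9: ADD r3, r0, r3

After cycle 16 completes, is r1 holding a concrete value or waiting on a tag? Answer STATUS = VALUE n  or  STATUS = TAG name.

c1: issue MUL r3<-Mul1 | r0:5,r1:7,r2:5,r3:Mul1
c2: issue ADD r1<-Add1 | r0:5,r1:Add1,r2:5,r3:Mul1
c3: issue MUL r3<-Mul2 | r0:5,r1:Add1,r2:5,r3:Mul2
c4: stall | r0:5,r1:Add1,r2:5,r3:Mul2
c5: CDB Mul1=25; issue MUL r0<-Mul1 | r0:Mul1,r1:Add1,r2:5,r3:Mul2
c6: stall | r0:Mul1,r1:Add1,r2:5,r3:Mul2
c7: stall | r0:Mul1,r1:Add1,r2:5,r3:Mul2
c8: CDB Add1=30; stall | r0:Mul1,r1:30,r2:5,r3:Mul2
c9: CDB Mul2=125; issue MUL r2<-Mul2 | r0:Mul1,r1:30,r2:Mul2,r3:125
c10: issue ADD r0<-Add1 | r0:Add1,r1:30,r2:Mul2,r3:125
c11: issue SUB r1<-Add2 | r0:Add1,r1:Add2,r2:Mul2,r3:125
c12: CDB Mul1=150; stall | r0:Add1,r1:Add2,r2:Mul2,r3:125
c13: CDB Add1=155; issue ADD r0<-Add1 | r0:Add1,r1:Add2,r2:Mul2,r3:125
c14: issue MUL r3<-Mul1 | r0:Add1,r1:Add2,r2:Mul2,r3:Mul1
c15: stall | r0:Add1,r1:Add2,r2:Mul2,r3:Mul1
c16: CDB Add2=125; issue ADD r3<-Add2 | r0:Add1,r1:125,r2:Mul2,r3:Add2

STATUS = VALUE 125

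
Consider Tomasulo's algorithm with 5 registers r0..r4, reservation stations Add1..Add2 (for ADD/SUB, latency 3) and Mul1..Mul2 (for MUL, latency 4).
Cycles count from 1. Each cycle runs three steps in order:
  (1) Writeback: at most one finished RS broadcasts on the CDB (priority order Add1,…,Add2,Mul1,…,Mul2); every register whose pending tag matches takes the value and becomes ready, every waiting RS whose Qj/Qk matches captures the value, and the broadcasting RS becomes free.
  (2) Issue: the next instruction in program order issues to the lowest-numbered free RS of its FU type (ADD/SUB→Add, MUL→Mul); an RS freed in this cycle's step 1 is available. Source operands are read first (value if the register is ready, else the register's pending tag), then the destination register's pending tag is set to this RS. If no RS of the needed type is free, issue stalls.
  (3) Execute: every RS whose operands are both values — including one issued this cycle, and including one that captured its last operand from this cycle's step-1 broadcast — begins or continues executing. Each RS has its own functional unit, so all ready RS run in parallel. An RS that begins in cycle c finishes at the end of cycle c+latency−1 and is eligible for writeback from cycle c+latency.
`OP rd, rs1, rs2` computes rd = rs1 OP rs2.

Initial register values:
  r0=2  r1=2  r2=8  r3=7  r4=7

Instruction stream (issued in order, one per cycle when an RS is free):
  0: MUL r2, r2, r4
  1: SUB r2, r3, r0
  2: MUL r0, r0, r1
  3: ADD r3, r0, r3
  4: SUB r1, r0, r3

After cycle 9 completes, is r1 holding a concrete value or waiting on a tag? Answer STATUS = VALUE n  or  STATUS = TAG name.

cycle 1: issue MUL r2<-Mul1 // r0:2,r1:2,r2:Mul1,r3:7,r4:7
cycle 2: issue SUB r2<-Add1 // r0:2,r1:2,r2:Add1,r3:7,r4:7
cycle 3: issue MUL r0<-Mul2 // r0:Mul2,r1:2,r2:Add1,r3:7,r4:7
cycle 4: issue ADD r3<-Add2 // r0:Mul2,r1:2,r2:Add1,r3:Add2,r4:7
cycle 5: CDB Add1=5; issue SUB r1<-Add1 // r0:Mul2,r1:Add1,r2:5,r3:Add2,r4:7
cycle 6: CDB Mul1=56 // r0:Mul2,r1:Add1,r2:5,r3:Add2,r4:7
cycle 7: CDB Mul2=4 // r0:4,r1:Add1,r2:5,r3:Add2,r4:7
cycle 8: - // r0:4,r1:Add1,r2:5,r3:Add2,r4:7
cycle 9: - // r0:4,r1:Add1,r2:5,r3:Add2,r4:7

STATUS = TAG Add1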